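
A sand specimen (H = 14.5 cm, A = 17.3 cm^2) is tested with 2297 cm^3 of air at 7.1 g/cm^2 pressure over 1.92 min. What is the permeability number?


Formula: Permeability Number P = (V * H) / (p * A * t)
Numerator: V * H = 2297 * 14.5 = 33306.5
Denominator: p * A * t = 7.1 * 17.3 * 1.92 = 235.8336
P = 33306.5 / 235.8336 = 141.2288

Answer: 141.2288


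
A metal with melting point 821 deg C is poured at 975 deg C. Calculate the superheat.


Formula: Superheat = T_pour - T_melt
Superheat = 975 - 821 = 154 deg C

Answer: 154 deg C


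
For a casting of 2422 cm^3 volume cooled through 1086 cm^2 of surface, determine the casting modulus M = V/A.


Formula: Casting Modulus M = V / A
M = 2422 cm^3 / 1086 cm^2 = 2.2302 cm


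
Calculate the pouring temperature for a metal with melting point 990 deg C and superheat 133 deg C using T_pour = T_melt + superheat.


Formula: T_pour = T_melt + Superheat
T_pour = 990 + 133 = 1123 deg C

1123 deg C


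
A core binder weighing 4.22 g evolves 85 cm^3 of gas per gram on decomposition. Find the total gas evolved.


Formula: V_gas = W_binder * gas_evolution_rate
V = 4.22 g * 85 cm^3/g = 358.7000 cm^3

358.7000 cm^3


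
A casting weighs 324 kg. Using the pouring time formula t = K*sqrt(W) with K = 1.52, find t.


Formula: t = K * sqrt(W)
sqrt(W) = sqrt(324) = 18.00000
t = 1.52 * 18.00000 = 27.3600 s


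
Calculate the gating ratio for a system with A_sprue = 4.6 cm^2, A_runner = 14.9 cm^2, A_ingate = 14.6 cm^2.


Sprue:Runner:Ingate = 1 : 14.9/4.6 : 14.6/4.6 = 1:3.24:3.17


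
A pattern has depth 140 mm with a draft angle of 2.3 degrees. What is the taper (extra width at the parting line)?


Formula: taper = depth * tan(draft_angle)
tan(2.3 deg) = 0.0401641
taper = 140 mm * 0.0401641 = 5.6230 mm

Final answer: 5.6230 mm


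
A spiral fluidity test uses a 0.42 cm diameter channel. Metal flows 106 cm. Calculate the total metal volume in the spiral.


Formula: V = pi * (d/2)^2 * L  (cylinder volume)
Radius = 0.42/2 = 0.21 cm
V = pi * 0.21^2 * 106 = 14.6857 cm^3

14.6857 cm^3


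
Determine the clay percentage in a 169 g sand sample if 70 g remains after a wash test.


Formula: Clay% = (W_total - W_washed) / W_total * 100
Clay mass = 169 - 70 = 99 g
Clay% = 99 / 169 * 100 = 58.5799%

Answer: 58.5799%


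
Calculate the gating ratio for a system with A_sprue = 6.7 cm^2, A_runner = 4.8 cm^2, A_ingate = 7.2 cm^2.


Sprue:Runner:Ingate = 1 : 4.8/6.7 : 7.2/6.7 = 1:0.72:1.07


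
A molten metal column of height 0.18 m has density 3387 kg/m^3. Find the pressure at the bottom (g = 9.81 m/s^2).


Formula: P = rho * g * h
rho * g = 3387 * 9.81 = 33226.47 N/m^3
P = 33226.47 * 0.18 = 5980.7646 Pa

5980.7646 Pa


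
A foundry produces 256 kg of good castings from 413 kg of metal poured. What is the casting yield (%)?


Formula: Casting Yield = (W_good / W_total) * 100
Yield = (256 kg / 413 kg) * 100 = 61.9855%

Final answer: 61.9855%


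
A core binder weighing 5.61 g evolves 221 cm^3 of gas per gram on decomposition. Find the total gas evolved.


Formula: V_gas = W_binder * gas_evolution_rate
V = 5.61 g * 221 cm^3/g = 1239.8100 cm^3

1239.8100 cm^3


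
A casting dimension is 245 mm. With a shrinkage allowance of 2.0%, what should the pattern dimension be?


Formula: L_pattern = L_casting * (1 + shrinkage_rate/100)
Shrinkage factor = 1 + 2.0/100 = 1.02
L_pattern = 245 mm * 1.02 = 249.9000 mm

Final answer: 249.9000 mm


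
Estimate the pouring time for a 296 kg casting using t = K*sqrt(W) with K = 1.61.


Formula: t = K * sqrt(W)
sqrt(W) = sqrt(296) = 17.20465
t = 1.61 * 17.20465 = 27.6995 s


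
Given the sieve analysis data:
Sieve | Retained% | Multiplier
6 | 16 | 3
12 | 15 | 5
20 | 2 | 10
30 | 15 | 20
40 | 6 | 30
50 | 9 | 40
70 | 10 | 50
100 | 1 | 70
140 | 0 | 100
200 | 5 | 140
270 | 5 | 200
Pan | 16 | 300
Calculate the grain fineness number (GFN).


Formula: GFN = sum(pct * multiplier) / sum(pct)
sum(pct * multiplier) = 8053
sum(pct) = 100
GFN = 8053 / 100 = 80.53

Answer: 80.53


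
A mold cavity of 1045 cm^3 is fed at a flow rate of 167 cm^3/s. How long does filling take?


Formula: t_fill = V_mold / Q_flow
t = 1045 cm^3 / 167 cm^3/s = 6.2575 s


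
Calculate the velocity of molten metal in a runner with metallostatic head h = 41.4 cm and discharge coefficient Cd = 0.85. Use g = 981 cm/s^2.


Formula: v = Cd * sqrt(2 * g * h)  (Torricelli with discharge coefficient)
2*g*h = 2 * 981 * 41.4 = 81226.8 cm^2/s^2
sqrt(81226.8) = 285.00316 cm/s
v = 0.85 * 285.00316 = 242.2527 cm/s


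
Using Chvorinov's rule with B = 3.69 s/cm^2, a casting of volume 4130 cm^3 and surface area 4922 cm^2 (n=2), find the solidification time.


Formula: t_s = B * (V/A)^n  (Chvorinov's rule, n=2)
Modulus M = V/A = 4130/4922 = 0.839090 cm
M^2 = 0.839090^2 = 0.704072 cm^2
t_s = 3.69 * 0.704072 = 2.5980 s

Final answer: 2.5980 s


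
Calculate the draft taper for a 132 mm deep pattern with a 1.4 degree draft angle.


Formula: taper = depth * tan(draft_angle)
tan(1.4 deg) = 0.0244395
taper = 132 mm * 0.0244395 = 3.2260 mm

3.2260 mm


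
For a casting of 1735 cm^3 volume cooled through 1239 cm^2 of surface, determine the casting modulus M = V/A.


Formula: Casting Modulus M = V / A
M = 1735 cm^3 / 1239 cm^2 = 1.4003 cm

1.4003 cm


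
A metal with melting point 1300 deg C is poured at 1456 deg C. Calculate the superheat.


Formula: Superheat = T_pour - T_melt
Superheat = 1456 - 1300 = 156 deg C


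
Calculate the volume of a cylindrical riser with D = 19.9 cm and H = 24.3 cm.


Formula: V = pi * (D/2)^2 * H  (cylinder volume)
Radius = D/2 = 19.9/2 = 9.95 cm
V = pi * 9.95^2 * 24.3 = 7557.9203 cm^3

7557.9203 cm^3


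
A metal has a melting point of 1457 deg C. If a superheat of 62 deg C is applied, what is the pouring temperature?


Formula: T_pour = T_melt + Superheat
T_pour = 1457 + 62 = 1519 deg C

Final answer: 1519 deg C


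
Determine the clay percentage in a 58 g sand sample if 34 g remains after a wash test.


Formula: Clay% = (W_total - W_washed) / W_total * 100
Clay mass = 58 - 34 = 24 g
Clay% = 24 / 58 * 100 = 41.3793%


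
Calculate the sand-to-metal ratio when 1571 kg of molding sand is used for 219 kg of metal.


Formula: Sand-to-Metal Ratio = W_sand / W_metal
Ratio = 1571 kg / 219 kg = 7.1735

Final answer: 7.1735


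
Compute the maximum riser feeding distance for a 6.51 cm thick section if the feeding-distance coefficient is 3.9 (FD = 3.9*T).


Formula: FD = 3.9 * T  (riser feeding-distance rule)
FD = 3.9 * 6.51 cm = 25.3890 cm

Final answer: 25.3890 cm


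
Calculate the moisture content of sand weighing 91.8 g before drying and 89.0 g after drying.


Formula: MC = (W_wet - W_dry) / W_wet * 100
Water mass = 91.8 - 89.0 = 2.8 g
MC = 2.8 / 91.8 * 100 = 3.0501%

Final answer: 3.0501%


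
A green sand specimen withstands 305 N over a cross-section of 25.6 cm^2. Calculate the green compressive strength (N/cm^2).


Formula: Compressive Strength = Force / Area
Strength = 305 N / 25.6 cm^2 = 11.9141 N/cm^2

Answer: 11.9141 N/cm^2


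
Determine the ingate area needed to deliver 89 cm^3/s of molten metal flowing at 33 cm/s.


Formula: A_ingate = Q / v  (continuity equation)
A = 89 cm^3/s / 33 cm/s = 2.6970 cm^2


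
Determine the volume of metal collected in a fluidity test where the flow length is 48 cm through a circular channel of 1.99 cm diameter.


Formula: V = pi * (d/2)^2 * L  (cylinder volume)
Radius = 1.99/2 = 0.995 cm
V = pi * 0.995^2 * 48 = 149.2923 cm^3


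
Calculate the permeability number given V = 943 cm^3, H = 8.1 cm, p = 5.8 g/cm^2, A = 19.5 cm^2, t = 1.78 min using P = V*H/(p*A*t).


Formula: Permeability Number P = (V * H) / (p * A * t)
Numerator: V * H = 943 * 8.1 = 7638.3
Denominator: p * A * t = 5.8 * 19.5 * 1.78 = 201.318
P = 7638.3 / 201.318 = 37.9415

Answer: 37.9415


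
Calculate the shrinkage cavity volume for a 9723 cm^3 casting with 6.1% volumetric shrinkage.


Formula: V_shrink = V_casting * shrinkage_pct / 100
V_shrink = 9723 cm^3 * 6.1 / 100 = 593.1030 cm^3

593.1030 cm^3


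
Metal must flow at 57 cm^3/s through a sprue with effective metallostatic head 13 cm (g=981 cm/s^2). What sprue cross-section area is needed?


Formula: v = sqrt(2*g*h), A = Q/v
Velocity: v = sqrt(2 * 981 * 13) = sqrt(25506) = 159.7060 cm/s
Sprue area: A = Q / v = 57 / 159.7060 = 0.3569 cm^2

Answer: 0.3569 cm^2


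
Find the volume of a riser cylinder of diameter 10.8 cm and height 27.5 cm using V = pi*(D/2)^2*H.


Formula: V = pi * (D/2)^2 * H  (cylinder volume)
Radius = D/2 = 10.8/2 = 5.4 cm
V = pi * 5.4^2 * 27.5 = 2519.2431 cm^3


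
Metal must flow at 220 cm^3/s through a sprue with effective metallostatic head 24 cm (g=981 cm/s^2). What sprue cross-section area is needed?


Formula: v = sqrt(2*g*h), A = Q/v
Velocity: v = sqrt(2 * 981 * 24) = sqrt(47088) = 216.9977 cm/s
Sprue area: A = Q / v = 220 / 216.9977 = 1.0138 cm^2

Final answer: 1.0138 cm^2


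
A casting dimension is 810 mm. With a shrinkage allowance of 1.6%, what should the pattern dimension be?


Formula: L_pattern = L_casting * (1 + shrinkage_rate/100)
Shrinkage factor = 1 + 1.6/100 = 1.016
L_pattern = 810 mm * 1.016 = 822.9600 mm

Answer: 822.9600 mm


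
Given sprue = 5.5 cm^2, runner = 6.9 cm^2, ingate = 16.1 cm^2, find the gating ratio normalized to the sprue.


Sprue:Runner:Ingate = 1 : 6.9/5.5 : 16.1/5.5 = 1:1.25:2.93

1:1.25:2.93


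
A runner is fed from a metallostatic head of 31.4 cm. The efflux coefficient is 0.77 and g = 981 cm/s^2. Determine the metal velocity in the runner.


Formula: v = Cd * sqrt(2 * g * h)  (Torricelli with discharge coefficient)
2*g*h = 2 * 981 * 31.4 = 61606.8 cm^2/s^2
sqrt(61606.8) = 248.20717 cm/s
v = 0.77 * 248.20717 = 191.1195 cm/s

Final answer: 191.1195 cm/s


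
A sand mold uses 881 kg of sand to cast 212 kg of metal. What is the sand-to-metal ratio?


Formula: Sand-to-Metal Ratio = W_sand / W_metal
Ratio = 881 kg / 212 kg = 4.1557

4.1557


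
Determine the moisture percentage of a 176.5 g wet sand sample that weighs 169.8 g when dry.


Formula: MC = (W_wet - W_dry) / W_wet * 100
Water mass = 176.5 - 169.8 = 6.7 g
MC = 6.7 / 176.5 * 100 = 3.7960%

Answer: 3.7960%


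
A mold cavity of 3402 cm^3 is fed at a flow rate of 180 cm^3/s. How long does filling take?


Formula: t_fill = V_mold / Q_flow
t = 3402 cm^3 / 180 cm^3/s = 18.9000 s


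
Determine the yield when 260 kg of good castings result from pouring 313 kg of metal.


Formula: Casting Yield = (W_good / W_total) * 100
Yield = (260 kg / 313 kg) * 100 = 83.0671%

83.0671%


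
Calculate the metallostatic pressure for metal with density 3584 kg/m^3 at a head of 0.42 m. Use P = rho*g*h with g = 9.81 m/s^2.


Formula: P = rho * g * h
rho * g = 3584 * 9.81 = 35159.04 N/m^3
P = 35159.04 * 0.42 = 14766.7968 Pa


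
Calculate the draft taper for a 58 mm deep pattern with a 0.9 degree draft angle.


Formula: taper = depth * tan(draft_angle)
tan(0.9 deg) = 0.0157093
taper = 58 mm * 0.0157093 = 0.9111 mm


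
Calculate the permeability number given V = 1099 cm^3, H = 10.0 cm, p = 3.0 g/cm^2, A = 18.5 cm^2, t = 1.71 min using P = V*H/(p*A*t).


Formula: Permeability Number P = (V * H) / (p * A * t)
Numerator: V * H = 1099 * 10.0 = 10990.0
Denominator: p * A * t = 3.0 * 18.5 * 1.71 = 94.905
P = 10990.0 / 94.905 = 115.8000

115.8000


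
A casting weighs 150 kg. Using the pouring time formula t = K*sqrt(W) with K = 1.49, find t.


Formula: t = K * sqrt(W)
sqrt(W) = sqrt(150) = 12.24745
t = 1.49 * 12.24745 = 18.2487 s

18.2487 s


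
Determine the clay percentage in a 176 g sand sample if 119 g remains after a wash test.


Formula: Clay% = (W_total - W_washed) / W_total * 100
Clay mass = 176 - 119 = 57 g
Clay% = 57 / 176 * 100 = 32.3864%

32.3864%


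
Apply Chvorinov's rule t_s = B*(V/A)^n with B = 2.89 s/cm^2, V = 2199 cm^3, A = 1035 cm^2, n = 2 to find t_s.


Formula: t_s = B * (V/A)^n  (Chvorinov's rule, n=2)
Modulus M = V/A = 2199/1035 = 2.124638 cm
M^2 = 2.124638^2 = 4.514087 cm^2
t_s = 2.89 * 4.514087 = 13.0457 s

Final answer: 13.0457 s


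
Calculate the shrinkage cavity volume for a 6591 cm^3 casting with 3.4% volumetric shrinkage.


Formula: V_shrink = V_casting * shrinkage_pct / 100
V_shrink = 6591 cm^3 * 3.4 / 100 = 224.0940 cm^3

224.0940 cm^3


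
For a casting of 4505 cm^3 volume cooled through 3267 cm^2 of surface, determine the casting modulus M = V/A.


Formula: Casting Modulus M = V / A
M = 4505 cm^3 / 3267 cm^2 = 1.3789 cm

Answer: 1.3789 cm


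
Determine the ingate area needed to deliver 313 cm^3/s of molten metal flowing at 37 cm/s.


Formula: A_ingate = Q / v  (continuity equation)
A = 313 cm^3/s / 37 cm/s = 8.4595 cm^2

8.4595 cm^2


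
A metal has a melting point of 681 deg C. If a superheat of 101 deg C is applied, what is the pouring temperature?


Formula: T_pour = T_melt + Superheat
T_pour = 681 + 101 = 782 deg C

782 deg C


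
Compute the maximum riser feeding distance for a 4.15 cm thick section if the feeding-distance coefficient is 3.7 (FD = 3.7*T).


Formula: FD = 3.7 * T  (riser feeding-distance rule)
FD = 3.7 * 4.15 cm = 15.3550 cm


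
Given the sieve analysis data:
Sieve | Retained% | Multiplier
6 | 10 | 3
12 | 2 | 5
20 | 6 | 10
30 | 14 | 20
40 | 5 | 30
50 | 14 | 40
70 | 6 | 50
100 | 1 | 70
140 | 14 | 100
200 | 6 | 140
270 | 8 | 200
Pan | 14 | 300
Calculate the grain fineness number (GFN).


Formula: GFN = sum(pct * multiplier) / sum(pct)
sum(pct * multiplier) = 9500
sum(pct) = 100
GFN = 9500 / 100 = 95.00

Answer: 95.00


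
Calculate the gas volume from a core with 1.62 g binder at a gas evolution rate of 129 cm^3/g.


Formula: V_gas = W_binder * gas_evolution_rate
V = 1.62 g * 129 cm^3/g = 208.9800 cm^3


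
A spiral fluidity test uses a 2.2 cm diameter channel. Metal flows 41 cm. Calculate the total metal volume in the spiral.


Formula: V = pi * (d/2)^2 * L  (cylinder volume)
Radius = 2.2/2 = 1.1 cm
V = pi * 1.1^2 * 41 = 155.8544 cm^3

Answer: 155.8544 cm^3


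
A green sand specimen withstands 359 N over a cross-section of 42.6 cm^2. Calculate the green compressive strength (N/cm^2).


Formula: Compressive Strength = Force / Area
Strength = 359 N / 42.6 cm^2 = 8.4272 N/cm^2

8.4272 N/cm^2


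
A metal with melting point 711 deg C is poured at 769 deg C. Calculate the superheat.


Formula: Superheat = T_pour - T_melt
Superheat = 769 - 711 = 58 deg C

58 deg C


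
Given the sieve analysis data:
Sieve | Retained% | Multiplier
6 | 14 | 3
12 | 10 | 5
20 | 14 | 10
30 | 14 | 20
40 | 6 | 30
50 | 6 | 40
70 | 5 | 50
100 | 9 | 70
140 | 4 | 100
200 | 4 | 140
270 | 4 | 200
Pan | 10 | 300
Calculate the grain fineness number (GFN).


Formula: GFN = sum(pct * multiplier) / sum(pct)
sum(pct * multiplier) = 6572
sum(pct) = 100
GFN = 6572 / 100 = 65.72

Final answer: 65.72


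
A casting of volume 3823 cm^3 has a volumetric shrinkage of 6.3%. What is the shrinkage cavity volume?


Formula: V_shrink = V_casting * shrinkage_pct / 100
V_shrink = 3823 cm^3 * 6.3 / 100 = 240.8490 cm^3

240.8490 cm^3


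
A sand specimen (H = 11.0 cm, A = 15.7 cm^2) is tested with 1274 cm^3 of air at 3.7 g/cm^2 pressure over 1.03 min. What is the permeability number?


Formula: Permeability Number P = (V * H) / (p * A * t)
Numerator: V * H = 1274 * 11.0 = 14014.0
Denominator: p * A * t = 3.7 * 15.7 * 1.03 = 59.8327
P = 14014.0 / 59.8327 = 234.2197

234.2197


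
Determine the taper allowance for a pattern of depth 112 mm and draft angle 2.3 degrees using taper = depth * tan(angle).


Formula: taper = depth * tan(draft_angle)
tan(2.3 deg) = 0.0401641
taper = 112 mm * 0.0401641 = 4.4984 mm

Final answer: 4.4984 mm


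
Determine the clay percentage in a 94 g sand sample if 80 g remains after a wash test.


Formula: Clay% = (W_total - W_washed) / W_total * 100
Clay mass = 94 - 80 = 14 g
Clay% = 14 / 94 * 100 = 14.8936%

Answer: 14.8936%


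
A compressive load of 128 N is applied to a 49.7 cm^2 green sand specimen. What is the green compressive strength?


Formula: Compressive Strength = Force / Area
Strength = 128 N / 49.7 cm^2 = 2.5755 N/cm^2


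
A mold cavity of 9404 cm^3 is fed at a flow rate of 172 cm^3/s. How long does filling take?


Formula: t_fill = V_mold / Q_flow
t = 9404 cm^3 / 172 cm^3/s = 54.6744 s

Final answer: 54.6744 s


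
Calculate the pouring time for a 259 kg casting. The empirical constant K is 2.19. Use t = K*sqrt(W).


Formula: t = K * sqrt(W)
sqrt(W) = sqrt(259) = 16.09348
t = 2.19 * 16.09348 = 35.2447 s

Answer: 35.2447 s


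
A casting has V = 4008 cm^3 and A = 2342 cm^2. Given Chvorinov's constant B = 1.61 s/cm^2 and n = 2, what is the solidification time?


Formula: t_s = B * (V/A)^n  (Chvorinov's rule, n=2)
Modulus M = V/A = 4008/2342 = 1.711358 cm
M^2 = 1.711358^2 = 2.928746 cm^2
t_s = 1.61 * 2.928746 = 4.7153 s


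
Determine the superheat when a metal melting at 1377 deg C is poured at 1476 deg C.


Formula: Superheat = T_pour - T_melt
Superheat = 1476 - 1377 = 99 deg C

Final answer: 99 deg C


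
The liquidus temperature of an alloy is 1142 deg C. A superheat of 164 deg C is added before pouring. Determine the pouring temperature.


Formula: T_pour = T_melt + Superheat
T_pour = 1142 + 164 = 1306 deg C


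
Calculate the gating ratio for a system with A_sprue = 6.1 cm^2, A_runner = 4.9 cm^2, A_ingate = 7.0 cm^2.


Sprue:Runner:Ingate = 1 : 4.9/6.1 : 7.0/6.1 = 1:0.80:1.15

Answer: 1:0.80:1.15


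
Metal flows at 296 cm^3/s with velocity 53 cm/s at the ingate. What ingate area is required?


Formula: A_ingate = Q / v  (continuity equation)
A = 296 cm^3/s / 53 cm/s = 5.5849 cm^2

Answer: 5.5849 cm^2


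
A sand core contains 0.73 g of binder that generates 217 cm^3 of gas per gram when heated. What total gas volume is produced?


Formula: V_gas = W_binder * gas_evolution_rate
V = 0.73 g * 217 cm^3/g = 158.4100 cm^3

Answer: 158.4100 cm^3


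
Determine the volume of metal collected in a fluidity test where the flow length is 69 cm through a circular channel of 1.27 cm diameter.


Formula: V = pi * (d/2)^2 * L  (cylinder volume)
Radius = 1.27/2 = 0.635 cm
V = pi * 0.635^2 * 69 = 87.4070 cm^3

Final answer: 87.4070 cm^3


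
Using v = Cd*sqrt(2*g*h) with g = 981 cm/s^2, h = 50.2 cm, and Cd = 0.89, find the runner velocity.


Formula: v = Cd * sqrt(2 * g * h)  (Torricelli with discharge coefficient)
2*g*h = 2 * 981 * 50.2 = 98492.4 cm^2/s^2
sqrt(98492.4) = 313.83499 cm/s
v = 0.89 * 313.83499 = 279.3131 cm/s

Final answer: 279.3131 cm/s


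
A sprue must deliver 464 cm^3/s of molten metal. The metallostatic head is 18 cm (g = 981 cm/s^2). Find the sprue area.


Formula: v = sqrt(2*g*h), A = Q/v
Velocity: v = sqrt(2 * 981 * 18) = sqrt(35316) = 187.9255 cm/s
Sprue area: A = Q / v = 464 / 187.9255 = 2.4691 cm^2


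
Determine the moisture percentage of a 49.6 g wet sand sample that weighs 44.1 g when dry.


Formula: MC = (W_wet - W_dry) / W_wet * 100
Water mass = 49.6 - 44.1 = 5.5 g
MC = 5.5 / 49.6 * 100 = 11.0887%

Answer: 11.0887%


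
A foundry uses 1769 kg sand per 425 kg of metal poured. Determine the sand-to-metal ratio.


Formula: Sand-to-Metal Ratio = W_sand / W_metal
Ratio = 1769 kg / 425 kg = 4.1624

4.1624


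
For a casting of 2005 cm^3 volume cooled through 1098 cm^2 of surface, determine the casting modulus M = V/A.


Formula: Casting Modulus M = V / A
M = 2005 cm^3 / 1098 cm^2 = 1.8260 cm


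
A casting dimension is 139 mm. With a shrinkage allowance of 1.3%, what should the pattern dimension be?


Formula: L_pattern = L_casting * (1 + shrinkage_rate/100)
Shrinkage factor = 1 + 1.3/100 = 1.013
L_pattern = 139 mm * 1.013 = 140.8070 mm

Answer: 140.8070 mm


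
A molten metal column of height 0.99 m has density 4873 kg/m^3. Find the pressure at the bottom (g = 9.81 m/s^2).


Formula: P = rho * g * h
rho * g = 4873 * 9.81 = 47804.13 N/m^3
P = 47804.13 * 0.99 = 47326.0887 Pa

47326.0887 Pa


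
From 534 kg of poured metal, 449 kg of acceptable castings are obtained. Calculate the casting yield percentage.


Formula: Casting Yield = (W_good / W_total) * 100
Yield = (449 kg / 534 kg) * 100 = 84.0824%


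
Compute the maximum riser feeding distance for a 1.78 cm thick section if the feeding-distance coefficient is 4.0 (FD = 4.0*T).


Formula: FD = 4.0 * T  (riser feeding-distance rule)
FD = 4.0 * 1.78 cm = 7.1200 cm

7.1200 cm


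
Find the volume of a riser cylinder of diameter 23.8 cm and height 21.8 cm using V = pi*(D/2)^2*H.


Formula: V = pi * (D/2)^2 * H  (cylinder volume)
Radius = D/2 = 23.8/2 = 11.9 cm
V = pi * 11.9^2 * 21.8 = 9698.4044 cm^3


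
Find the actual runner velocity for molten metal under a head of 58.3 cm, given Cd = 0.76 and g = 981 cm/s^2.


Formula: v = Cd * sqrt(2 * g * h)  (Torricelli with discharge coefficient)
2*g*h = 2 * 981 * 58.3 = 114384.6 cm^2/s^2
sqrt(114384.6) = 338.20792 cm/s
v = 0.76 * 338.20792 = 257.0380 cm/s

Final answer: 257.0380 cm/s


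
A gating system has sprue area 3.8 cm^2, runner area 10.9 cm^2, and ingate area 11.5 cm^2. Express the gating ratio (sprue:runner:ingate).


Sprue:Runner:Ingate = 1 : 10.9/3.8 : 11.5/3.8 = 1:2.87:3.03

Final answer: 1:2.87:3.03


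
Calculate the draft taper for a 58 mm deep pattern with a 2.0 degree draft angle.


Formula: taper = depth * tan(draft_angle)
tan(2.0 deg) = 0.0349208
taper = 58 mm * 0.0349208 = 2.0254 mm

Final answer: 2.0254 mm


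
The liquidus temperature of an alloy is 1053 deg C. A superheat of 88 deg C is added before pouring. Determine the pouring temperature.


Formula: T_pour = T_melt + Superheat
T_pour = 1053 + 88 = 1141 deg C


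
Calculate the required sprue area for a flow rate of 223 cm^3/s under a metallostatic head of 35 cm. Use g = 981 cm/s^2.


Formula: v = sqrt(2*g*h), A = Q/v
Velocity: v = sqrt(2 * 981 * 35) = sqrt(68670) = 262.0496 cm/s
Sprue area: A = Q / v = 223 / 262.0496 = 0.8510 cm^2

0.8510 cm^2


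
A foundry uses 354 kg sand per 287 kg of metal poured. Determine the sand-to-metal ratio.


Formula: Sand-to-Metal Ratio = W_sand / W_metal
Ratio = 354 kg / 287 kg = 1.2334

Final answer: 1.2334


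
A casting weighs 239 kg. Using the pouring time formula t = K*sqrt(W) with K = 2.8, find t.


Formula: t = K * sqrt(W)
sqrt(W) = sqrt(239) = 15.45962
t = 2.8 * 15.45962 = 43.2869 s

Answer: 43.2869 s


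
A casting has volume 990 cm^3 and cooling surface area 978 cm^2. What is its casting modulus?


Formula: Casting Modulus M = V / A
M = 990 cm^3 / 978 cm^2 = 1.0123 cm


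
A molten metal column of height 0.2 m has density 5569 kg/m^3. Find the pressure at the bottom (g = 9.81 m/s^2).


Formula: P = rho * g * h
rho * g = 5569 * 9.81 = 54631.89 N/m^3
P = 54631.89 * 0.2 = 10926.3780 Pa

10926.3780 Pa


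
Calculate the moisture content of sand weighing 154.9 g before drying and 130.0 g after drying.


Formula: MC = (W_wet - W_dry) / W_wet * 100
Water mass = 154.9 - 130.0 = 24.9 g
MC = 24.9 / 154.9 * 100 = 16.0749%

16.0749%


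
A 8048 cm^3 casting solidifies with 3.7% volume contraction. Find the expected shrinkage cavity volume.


Formula: V_shrink = V_casting * shrinkage_pct / 100
V_shrink = 8048 cm^3 * 3.7 / 100 = 297.7760 cm^3

Final answer: 297.7760 cm^3


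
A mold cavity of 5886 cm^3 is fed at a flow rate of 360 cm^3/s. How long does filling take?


Formula: t_fill = V_mold / Q_flow
t = 5886 cm^3 / 360 cm^3/s = 16.3500 s

16.3500 s


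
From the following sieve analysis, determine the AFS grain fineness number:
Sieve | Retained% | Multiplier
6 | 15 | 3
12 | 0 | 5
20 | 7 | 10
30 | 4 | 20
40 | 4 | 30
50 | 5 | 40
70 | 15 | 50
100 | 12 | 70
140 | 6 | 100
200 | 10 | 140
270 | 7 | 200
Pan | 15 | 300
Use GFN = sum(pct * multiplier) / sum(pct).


Formula: GFN = sum(pct * multiplier) / sum(pct)
sum(pct * multiplier) = 10005
sum(pct) = 100
GFN = 10005 / 100 = 100.05


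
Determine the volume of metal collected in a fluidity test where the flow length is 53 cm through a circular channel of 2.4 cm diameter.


Formula: V = pi * (d/2)^2 * L  (cylinder volume)
Radius = 2.4/2 = 1.2 cm
V = pi * 1.2^2 * 53 = 239.7664 cm^3

Final answer: 239.7664 cm^3


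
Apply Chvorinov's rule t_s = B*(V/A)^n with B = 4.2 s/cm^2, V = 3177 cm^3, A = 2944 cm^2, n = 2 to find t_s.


Formula: t_s = B * (V/A)^n  (Chvorinov's rule, n=2)
Modulus M = V/A = 3177/2944 = 1.079144 cm
M^2 = 1.079144^2 = 1.164552 cm^2
t_s = 4.2 * 1.164552 = 4.8911 s

Answer: 4.8911 s


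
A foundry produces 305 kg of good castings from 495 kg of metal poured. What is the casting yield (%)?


Formula: Casting Yield = (W_good / W_total) * 100
Yield = (305 kg / 495 kg) * 100 = 61.6162%

61.6162%


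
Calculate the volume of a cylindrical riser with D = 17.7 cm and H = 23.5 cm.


Formula: V = pi * (D/2)^2 * H  (cylinder volume)
Radius = D/2 = 17.7/2 = 8.85 cm
V = pi * 8.85^2 * 23.5 = 5782.3487 cm^3

Final answer: 5782.3487 cm^3


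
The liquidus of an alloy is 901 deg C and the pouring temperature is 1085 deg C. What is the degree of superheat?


Formula: Superheat = T_pour - T_melt
Superheat = 1085 - 901 = 184 deg C

184 deg C


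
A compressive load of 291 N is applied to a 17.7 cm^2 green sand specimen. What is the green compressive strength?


Formula: Compressive Strength = Force / Area
Strength = 291 N / 17.7 cm^2 = 16.4407 N/cm^2


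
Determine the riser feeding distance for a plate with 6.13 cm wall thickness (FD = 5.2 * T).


Formula: FD = 5.2 * T  (riser feeding-distance rule)
FD = 5.2 * 6.13 cm = 31.8760 cm

Final answer: 31.8760 cm


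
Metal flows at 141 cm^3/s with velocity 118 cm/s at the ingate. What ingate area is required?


Formula: A_ingate = Q / v  (continuity equation)
A = 141 cm^3/s / 118 cm/s = 1.1949 cm^2

Final answer: 1.1949 cm^2


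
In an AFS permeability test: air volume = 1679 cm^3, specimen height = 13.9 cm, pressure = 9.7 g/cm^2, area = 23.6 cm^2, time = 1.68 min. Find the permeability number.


Formula: Permeability Number P = (V * H) / (p * A * t)
Numerator: V * H = 1679 * 13.9 = 23338.1
Denominator: p * A * t = 9.7 * 23.6 * 1.68 = 384.5856
P = 23338.1 / 384.5856 = 60.6838


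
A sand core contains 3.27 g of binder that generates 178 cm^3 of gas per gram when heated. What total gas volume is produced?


Formula: V_gas = W_binder * gas_evolution_rate
V = 3.27 g * 178 cm^3/g = 582.0600 cm^3

Answer: 582.0600 cm^3


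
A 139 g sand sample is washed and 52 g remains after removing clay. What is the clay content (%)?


Formula: Clay% = (W_total - W_washed) / W_total * 100
Clay mass = 139 - 52 = 87 g
Clay% = 87 / 139 * 100 = 62.5899%


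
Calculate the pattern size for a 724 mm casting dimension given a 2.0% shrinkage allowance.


Formula: L_pattern = L_casting * (1 + shrinkage_rate/100)
Shrinkage factor = 1 + 2.0/100 = 1.02
L_pattern = 724 mm * 1.02 = 738.4800 mm

Answer: 738.4800 mm


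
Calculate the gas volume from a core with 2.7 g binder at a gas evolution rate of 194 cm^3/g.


Formula: V_gas = W_binder * gas_evolution_rate
V = 2.7 g * 194 cm^3/g = 523.8000 cm^3

523.8000 cm^3


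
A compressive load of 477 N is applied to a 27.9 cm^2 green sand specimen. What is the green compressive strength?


Formula: Compressive Strength = Force / Area
Strength = 477 N / 27.9 cm^2 = 17.0968 N/cm^2


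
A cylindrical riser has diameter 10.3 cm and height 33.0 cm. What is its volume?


Formula: V = pi * (D/2)^2 * H  (cylinder volume)
Radius = D/2 = 10.3/2 = 5.15 cm
V = pi * 5.15^2 * 33.0 = 2749.6554 cm^3

Final answer: 2749.6554 cm^3


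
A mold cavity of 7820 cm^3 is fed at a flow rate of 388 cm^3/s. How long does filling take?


Formula: t_fill = V_mold / Q_flow
t = 7820 cm^3 / 388 cm^3/s = 20.1546 s

Answer: 20.1546 s


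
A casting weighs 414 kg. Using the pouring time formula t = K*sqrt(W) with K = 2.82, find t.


Formula: t = K * sqrt(W)
sqrt(W) = sqrt(414) = 20.34699
t = 2.82 * 20.34699 = 57.3785 s

57.3785 s


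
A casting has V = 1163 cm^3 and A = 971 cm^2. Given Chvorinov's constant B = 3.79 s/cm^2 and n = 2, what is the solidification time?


Formula: t_s = B * (V/A)^n  (Chvorinov's rule, n=2)
Modulus M = V/A = 1163/971 = 1.197734 cm
M^2 = 1.197734^2 = 1.434567 cm^2
t_s = 3.79 * 1.434567 = 5.4370 s

Answer: 5.4370 s


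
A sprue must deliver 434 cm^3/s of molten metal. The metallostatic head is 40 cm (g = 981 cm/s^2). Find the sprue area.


Formula: v = sqrt(2*g*h), A = Q/v
Velocity: v = sqrt(2 * 981 * 40) = sqrt(78480) = 280.1428 cm/s
Sprue area: A = Q / v = 434 / 280.1428 = 1.5492 cm^2

Final answer: 1.5492 cm^2


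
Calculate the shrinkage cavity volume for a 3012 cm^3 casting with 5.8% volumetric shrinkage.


Formula: V_shrink = V_casting * shrinkage_pct / 100
V_shrink = 3012 cm^3 * 5.8 / 100 = 174.6960 cm^3

Final answer: 174.6960 cm^3


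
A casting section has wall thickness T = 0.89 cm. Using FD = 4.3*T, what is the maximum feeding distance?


Formula: FD = 4.3 * T  (riser feeding-distance rule)
FD = 4.3 * 0.89 cm = 3.8270 cm

Answer: 3.8270 cm


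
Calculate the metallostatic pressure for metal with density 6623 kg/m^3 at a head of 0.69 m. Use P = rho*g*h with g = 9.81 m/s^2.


Formula: P = rho * g * h
rho * g = 6623 * 9.81 = 64971.63 N/m^3
P = 64971.63 * 0.69 = 44830.4247 Pa

44830.4247 Pa


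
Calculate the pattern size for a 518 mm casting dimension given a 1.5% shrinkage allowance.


Formula: L_pattern = L_casting * (1 + shrinkage_rate/100)
Shrinkage factor = 1 + 1.5/100 = 1.015
L_pattern = 518 mm * 1.015 = 525.7700 mm

Final answer: 525.7700 mm


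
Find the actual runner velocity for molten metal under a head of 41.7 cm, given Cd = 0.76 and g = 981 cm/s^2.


Formula: v = Cd * sqrt(2 * g * h)  (Torricelli with discharge coefficient)
2*g*h = 2 * 981 * 41.7 = 81815.4 cm^2/s^2
sqrt(81815.4) = 286.03391 cm/s
v = 0.76 * 286.03391 = 217.3858 cm/s

217.3858 cm/s


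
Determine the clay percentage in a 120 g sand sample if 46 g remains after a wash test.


Formula: Clay% = (W_total - W_washed) / W_total * 100
Clay mass = 120 - 46 = 74 g
Clay% = 74 / 120 * 100 = 61.6667%

Answer: 61.6667%


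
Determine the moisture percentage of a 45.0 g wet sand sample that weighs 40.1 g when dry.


Formula: MC = (W_wet - W_dry) / W_wet * 100
Water mass = 45.0 - 40.1 = 4.9 g
MC = 4.9 / 45.0 * 100 = 10.8889%

Answer: 10.8889%


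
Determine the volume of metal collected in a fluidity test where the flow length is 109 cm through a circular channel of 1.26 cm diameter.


Formula: V = pi * (d/2)^2 * L  (cylinder volume)
Radius = 1.26/2 = 0.63 cm
V = pi * 0.63^2 * 109 = 135.9119 cm^3

135.9119 cm^3


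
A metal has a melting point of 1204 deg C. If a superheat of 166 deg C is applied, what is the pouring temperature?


Formula: T_pour = T_melt + Superheat
T_pour = 1204 + 166 = 1370 deg C

Final answer: 1370 deg C


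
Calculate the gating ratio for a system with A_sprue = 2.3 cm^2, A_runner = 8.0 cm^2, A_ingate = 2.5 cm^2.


Sprue:Runner:Ingate = 1 : 8.0/2.3 : 2.5/2.3 = 1:3.48:1.09

Final answer: 1:3.48:1.09


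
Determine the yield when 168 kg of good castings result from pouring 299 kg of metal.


Formula: Casting Yield = (W_good / W_total) * 100
Yield = (168 kg / 299 kg) * 100 = 56.1873%

Final answer: 56.1873%


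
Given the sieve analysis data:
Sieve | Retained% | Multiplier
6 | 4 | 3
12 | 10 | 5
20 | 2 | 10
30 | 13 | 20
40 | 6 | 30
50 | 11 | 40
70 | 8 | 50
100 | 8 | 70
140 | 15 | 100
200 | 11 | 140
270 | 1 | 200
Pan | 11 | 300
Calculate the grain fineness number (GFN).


Formula: GFN = sum(pct * multiplier) / sum(pct)
sum(pct * multiplier) = 8462
sum(pct) = 100
GFN = 8462 / 100 = 84.62

84.62


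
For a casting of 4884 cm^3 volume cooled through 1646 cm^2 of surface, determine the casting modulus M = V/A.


Formula: Casting Modulus M = V / A
M = 4884 cm^3 / 1646 cm^2 = 2.9672 cm

2.9672 cm


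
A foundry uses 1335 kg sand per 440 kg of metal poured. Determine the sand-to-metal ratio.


Formula: Sand-to-Metal Ratio = W_sand / W_metal
Ratio = 1335 kg / 440 kg = 3.0341

3.0341


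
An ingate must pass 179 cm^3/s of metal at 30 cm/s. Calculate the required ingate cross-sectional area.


Formula: A_ingate = Q / v  (continuity equation)
A = 179 cm^3/s / 30 cm/s = 5.9667 cm^2


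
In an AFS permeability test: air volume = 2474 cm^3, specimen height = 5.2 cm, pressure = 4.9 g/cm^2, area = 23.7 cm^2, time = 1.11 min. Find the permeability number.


Formula: Permeability Number P = (V * H) / (p * A * t)
Numerator: V * H = 2474 * 5.2 = 12864.8
Denominator: p * A * t = 4.9 * 23.7 * 1.11 = 128.9043
P = 12864.8 / 128.9043 = 99.8012


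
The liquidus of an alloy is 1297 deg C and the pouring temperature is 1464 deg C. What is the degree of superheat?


Formula: Superheat = T_pour - T_melt
Superheat = 1464 - 1297 = 167 deg C

Final answer: 167 deg C


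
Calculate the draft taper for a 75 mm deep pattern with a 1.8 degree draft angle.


Formula: taper = depth * tan(draft_angle)
tan(1.8 deg) = 0.0314263
taper = 75 mm * 0.0314263 = 2.3570 mm

2.3570 mm


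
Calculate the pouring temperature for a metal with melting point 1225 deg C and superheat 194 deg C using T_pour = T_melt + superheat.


Formula: T_pour = T_melt + Superheat
T_pour = 1225 + 194 = 1419 deg C

Final answer: 1419 deg C


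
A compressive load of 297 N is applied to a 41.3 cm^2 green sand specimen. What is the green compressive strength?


Formula: Compressive Strength = Force / Area
Strength = 297 N / 41.3 cm^2 = 7.1913 N/cm^2

Final answer: 7.1913 N/cm^2


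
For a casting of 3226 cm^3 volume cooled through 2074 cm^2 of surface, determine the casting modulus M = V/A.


Formula: Casting Modulus M = V / A
M = 3226 cm^3 / 2074 cm^2 = 1.5554 cm

Answer: 1.5554 cm


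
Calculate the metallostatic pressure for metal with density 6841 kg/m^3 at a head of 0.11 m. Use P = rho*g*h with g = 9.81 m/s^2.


Formula: P = rho * g * h
rho * g = 6841 * 9.81 = 67110.21 N/m^3
P = 67110.21 * 0.11 = 7382.1231 Pa

7382.1231 Pa


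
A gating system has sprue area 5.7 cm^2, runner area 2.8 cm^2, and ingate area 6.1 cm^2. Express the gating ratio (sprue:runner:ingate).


Sprue:Runner:Ingate = 1 : 2.8/5.7 : 6.1/5.7 = 1:0.49:1.07

1:0.49:1.07


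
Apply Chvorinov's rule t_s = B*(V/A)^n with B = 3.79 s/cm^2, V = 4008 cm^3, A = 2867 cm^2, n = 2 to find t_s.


Formula: t_s = B * (V/A)^n  (Chvorinov's rule, n=2)
Modulus M = V/A = 4008/2867 = 1.397977 cm
M^2 = 1.397977^2 = 1.954340 cm^2
t_s = 3.79 * 1.954340 = 7.4069 s

Answer: 7.4069 s


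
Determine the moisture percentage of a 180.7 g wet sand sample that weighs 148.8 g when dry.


Formula: MC = (W_wet - W_dry) / W_wet * 100
Water mass = 180.7 - 148.8 = 31.9 g
MC = 31.9 / 180.7 * 100 = 17.6536%

Final answer: 17.6536%


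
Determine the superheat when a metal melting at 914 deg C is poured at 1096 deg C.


Formula: Superheat = T_pour - T_melt
Superheat = 1096 - 914 = 182 deg C


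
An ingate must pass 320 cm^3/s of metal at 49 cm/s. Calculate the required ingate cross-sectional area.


Formula: A_ingate = Q / v  (continuity equation)
A = 320 cm^3/s / 49 cm/s = 6.5306 cm^2

Answer: 6.5306 cm^2


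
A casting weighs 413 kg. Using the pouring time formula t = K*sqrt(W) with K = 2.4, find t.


Formula: t = K * sqrt(W)
sqrt(W) = sqrt(413) = 20.32240
t = 2.4 * 20.32240 = 48.7738 s

48.7738 s


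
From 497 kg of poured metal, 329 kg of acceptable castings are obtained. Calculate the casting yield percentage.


Formula: Casting Yield = (W_good / W_total) * 100
Yield = (329 kg / 497 kg) * 100 = 66.1972%

Answer: 66.1972%


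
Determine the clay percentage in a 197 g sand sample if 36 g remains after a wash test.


Formula: Clay% = (W_total - W_washed) / W_total * 100
Clay mass = 197 - 36 = 161 g
Clay% = 161 / 197 * 100 = 81.7259%

Final answer: 81.7259%


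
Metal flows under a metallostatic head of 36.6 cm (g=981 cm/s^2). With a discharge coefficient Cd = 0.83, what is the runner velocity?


Formula: v = Cd * sqrt(2 * g * h)  (Torricelli with discharge coefficient)
2*g*h = 2 * 981 * 36.6 = 71809.2 cm^2/s^2
sqrt(71809.2) = 267.97239 cm/s
v = 0.83 * 267.97239 = 222.4171 cm/s

Final answer: 222.4171 cm/s


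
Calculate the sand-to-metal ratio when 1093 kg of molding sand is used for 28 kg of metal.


Formula: Sand-to-Metal Ratio = W_sand / W_metal
Ratio = 1093 kg / 28 kg = 39.0357

Final answer: 39.0357


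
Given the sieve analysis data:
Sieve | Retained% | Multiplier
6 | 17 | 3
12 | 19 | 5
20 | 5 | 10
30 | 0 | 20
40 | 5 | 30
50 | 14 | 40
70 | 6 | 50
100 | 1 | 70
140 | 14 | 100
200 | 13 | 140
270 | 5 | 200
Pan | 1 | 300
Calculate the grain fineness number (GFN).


Formula: GFN = sum(pct * multiplier) / sum(pct)
sum(pct * multiplier) = 5796
sum(pct) = 100
GFN = 5796 / 100 = 57.96


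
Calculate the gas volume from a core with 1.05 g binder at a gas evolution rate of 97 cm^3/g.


Formula: V_gas = W_binder * gas_evolution_rate
V = 1.05 g * 97 cm^3/g = 101.8500 cm^3

101.8500 cm^3


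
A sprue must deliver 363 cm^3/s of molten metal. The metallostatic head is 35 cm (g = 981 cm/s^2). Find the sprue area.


Formula: v = sqrt(2*g*h), A = Q/v
Velocity: v = sqrt(2 * 981 * 35) = sqrt(68670) = 262.0496 cm/s
Sprue area: A = Q / v = 363 / 262.0496 = 1.3852 cm^2


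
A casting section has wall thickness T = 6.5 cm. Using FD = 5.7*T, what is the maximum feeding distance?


Formula: FD = 5.7 * T  (riser feeding-distance rule)
FD = 5.7 * 6.5 cm = 37.0500 cm

Final answer: 37.0500 cm


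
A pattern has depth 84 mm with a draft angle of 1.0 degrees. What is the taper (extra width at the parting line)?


Formula: taper = depth * tan(draft_angle)
tan(1.0 deg) = 0.0174551
taper = 84 mm * 0.0174551 = 1.4662 mm

1.4662 mm


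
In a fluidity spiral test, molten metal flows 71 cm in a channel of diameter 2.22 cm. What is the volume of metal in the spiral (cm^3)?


Formula: V = pi * (d/2)^2 * L  (cylinder volume)
Radius = 2.22/2 = 1.11 cm
V = pi * 1.11^2 * 71 = 274.8237 cm^3


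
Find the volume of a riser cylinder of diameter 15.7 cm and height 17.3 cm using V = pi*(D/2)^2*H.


Formula: V = pi * (D/2)^2 * H  (cylinder volume)
Radius = D/2 = 15.7/2 = 7.85 cm
V = pi * 7.85^2 * 17.3 = 3349.1553 cm^3

3349.1553 cm^3


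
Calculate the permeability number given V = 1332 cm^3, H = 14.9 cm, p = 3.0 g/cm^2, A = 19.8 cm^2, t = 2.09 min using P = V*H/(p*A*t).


Formula: Permeability Number P = (V * H) / (p * A * t)
Numerator: V * H = 1332 * 14.9 = 19846.8
Denominator: p * A * t = 3.0 * 19.8 * 2.09 = 124.146
P = 19846.8 / 124.146 = 159.8666

Final answer: 159.8666


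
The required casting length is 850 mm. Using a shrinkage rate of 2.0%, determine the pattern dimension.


Formula: L_pattern = L_casting * (1 + shrinkage_rate/100)
Shrinkage factor = 1 + 2.0/100 = 1.02
L_pattern = 850 mm * 1.02 = 867.0000 mm

Final answer: 867.0000 mm


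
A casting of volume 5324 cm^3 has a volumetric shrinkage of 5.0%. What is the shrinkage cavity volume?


Formula: V_shrink = V_casting * shrinkage_pct / 100
V_shrink = 5324 cm^3 * 5.0 / 100 = 266.2000 cm^3

Answer: 266.2000 cm^3


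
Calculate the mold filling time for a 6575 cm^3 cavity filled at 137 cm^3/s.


Formula: t_fill = V_mold / Q_flow
t = 6575 cm^3 / 137 cm^3/s = 47.9927 s


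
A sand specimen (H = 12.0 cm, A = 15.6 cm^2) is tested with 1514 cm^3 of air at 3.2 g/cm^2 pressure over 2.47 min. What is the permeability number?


Formula: Permeability Number P = (V * H) / (p * A * t)
Numerator: V * H = 1514 * 12.0 = 18168.0
Denominator: p * A * t = 3.2 * 15.6 * 2.47 = 123.3024
P = 18168.0 / 123.3024 = 147.3451

Final answer: 147.3451
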